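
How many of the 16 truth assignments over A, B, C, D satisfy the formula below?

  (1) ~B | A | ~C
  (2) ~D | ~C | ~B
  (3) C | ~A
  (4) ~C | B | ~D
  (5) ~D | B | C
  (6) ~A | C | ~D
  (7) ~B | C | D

There are 2^4 = 16 truth assignments over (A, B, C, D).
Split on A. With A = 1, the clauses containing A are satisfied and ~A drops from the rest; 2 of the 2^3 = 8 assignments to the other variables satisfy what remains.
With A = 0, by the same count on the reduced clause set, 3 assignments work.
Total: 2 + 3 = 5.

5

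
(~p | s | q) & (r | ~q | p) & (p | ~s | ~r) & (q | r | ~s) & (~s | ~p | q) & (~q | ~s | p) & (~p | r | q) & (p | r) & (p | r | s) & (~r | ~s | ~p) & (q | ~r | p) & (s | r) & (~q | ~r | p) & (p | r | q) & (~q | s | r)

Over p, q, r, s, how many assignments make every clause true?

2

There are 2^4 = 16 truth assignments over (p, q, r, s).
Check each against the 15 clauses (columns in the order p, q, r, s):
  F F F F  ✗ fails (p | r)
  F F F T  ✗ fails (q | r | ~s)
  F F T F  ✗ fails (q | ~r | p)
  F F T T  ✗ fails (p | ~s | ~r)
  F T F F  ✗ fails (r | ~q | p)
  F T F T  ✗ fails (r | ~q | p)
  F T T F  ✗ fails (~q | ~r | p)
  F T T T  ✗ fails (p | ~s | ~r)
  T F F F  ✗ fails (~p | s | q)
  T F F T  ✗ fails (q | r | ~s)
  T F T F  ✗ fails (~p | s | q)
  T F T T  ✗ fails (~s | ~p | q)
  T T F F  ✗ fails (s | r)
  T T F T  ✓ satisfies all
  T T T F  ✓ satisfies all
  T T T T  ✗ fails (~r | ~s | ~p)
2 of the 16 rows are models.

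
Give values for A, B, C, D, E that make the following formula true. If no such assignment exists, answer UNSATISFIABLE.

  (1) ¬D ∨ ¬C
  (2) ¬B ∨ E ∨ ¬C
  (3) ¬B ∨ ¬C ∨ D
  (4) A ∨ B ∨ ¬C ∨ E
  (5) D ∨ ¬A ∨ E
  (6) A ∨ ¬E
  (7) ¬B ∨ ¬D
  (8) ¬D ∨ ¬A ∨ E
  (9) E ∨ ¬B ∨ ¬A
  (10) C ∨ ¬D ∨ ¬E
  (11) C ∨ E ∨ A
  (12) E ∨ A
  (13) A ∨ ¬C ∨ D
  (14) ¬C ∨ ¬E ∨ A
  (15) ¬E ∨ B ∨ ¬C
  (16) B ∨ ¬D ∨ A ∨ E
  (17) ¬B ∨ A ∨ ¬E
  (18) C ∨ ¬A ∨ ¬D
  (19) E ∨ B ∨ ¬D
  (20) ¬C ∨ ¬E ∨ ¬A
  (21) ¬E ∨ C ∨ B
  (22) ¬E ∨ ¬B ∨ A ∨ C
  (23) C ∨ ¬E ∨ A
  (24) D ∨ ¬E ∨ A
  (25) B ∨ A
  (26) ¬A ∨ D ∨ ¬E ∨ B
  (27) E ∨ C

Try D = False.
Try B = True.
(¬C) alone gives C = False.
(E) alone gives E = True.
(A) alone gives A = True.
All clauses are satisfied.

A=True, B=True, C=False, D=False, E=True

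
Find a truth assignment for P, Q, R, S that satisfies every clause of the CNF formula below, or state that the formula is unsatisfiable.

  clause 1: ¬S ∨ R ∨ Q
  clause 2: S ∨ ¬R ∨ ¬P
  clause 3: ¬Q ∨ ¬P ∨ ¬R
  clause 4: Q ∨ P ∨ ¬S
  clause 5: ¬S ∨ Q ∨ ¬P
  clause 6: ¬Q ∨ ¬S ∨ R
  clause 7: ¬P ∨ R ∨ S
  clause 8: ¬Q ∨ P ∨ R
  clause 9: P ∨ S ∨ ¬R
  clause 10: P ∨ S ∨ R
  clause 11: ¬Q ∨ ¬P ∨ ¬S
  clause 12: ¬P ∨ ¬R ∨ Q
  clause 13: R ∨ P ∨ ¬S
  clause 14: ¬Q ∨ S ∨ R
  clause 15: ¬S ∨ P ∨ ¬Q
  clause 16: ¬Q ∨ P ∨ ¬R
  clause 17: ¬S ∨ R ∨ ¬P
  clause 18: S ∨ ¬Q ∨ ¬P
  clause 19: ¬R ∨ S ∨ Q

Suppose S = False.
Suppose R = False.
Unit clause (¬P) forces P = False.
Now (P) is unsatisfied and unit — conflict.
Backtrack on R: now try R = True.
Unit clause (¬P) forces P = False.
Now (P) is unsatisfied and unit — conflict.
Both values of R lead to a conflict.
Backtrack on S: now try S = True.
Suppose R = True.
Suppose Q = False.
Unit clause (P) forces P = True.
Now (¬P) is unsatisfied and unit — conflict.
Backtrack on Q: now try Q = True.
Unit clause (¬P) forces P = False.
Now (P) is unsatisfied and unit — conflict.
Both values of Q lead to a conflict.
Backtrack on R: now try R = False.
Unit clause (Q) forces Q = True.
Now (¬Q) is unsatisfied and unit — conflict.
Both values of R lead to a conflict.
Both values of S lead to a conflict.

UNSATISFIABLE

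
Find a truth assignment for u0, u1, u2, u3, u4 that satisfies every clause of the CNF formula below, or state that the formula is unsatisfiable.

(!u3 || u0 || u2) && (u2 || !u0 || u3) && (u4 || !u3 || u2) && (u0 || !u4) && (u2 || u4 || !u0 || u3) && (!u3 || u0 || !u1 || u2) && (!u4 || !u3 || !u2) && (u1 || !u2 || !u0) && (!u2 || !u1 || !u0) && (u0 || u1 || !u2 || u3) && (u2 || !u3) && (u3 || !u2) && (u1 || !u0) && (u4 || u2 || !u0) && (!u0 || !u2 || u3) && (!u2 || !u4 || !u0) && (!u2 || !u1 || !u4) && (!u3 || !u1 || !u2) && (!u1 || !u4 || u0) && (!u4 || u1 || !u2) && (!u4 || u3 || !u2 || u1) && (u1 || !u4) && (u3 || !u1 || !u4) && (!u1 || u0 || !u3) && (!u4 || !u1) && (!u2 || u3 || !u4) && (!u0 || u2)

u0: false; u1: false; u2: true; u3: true; u4: false

Case u0 = false:
From the singleton clause (!u4), u4 = false.
Case u3 = true:
From the singleton clause (u2), u2 = true.
From the singleton clause (!u1), u1 = false.
Every clause now holds.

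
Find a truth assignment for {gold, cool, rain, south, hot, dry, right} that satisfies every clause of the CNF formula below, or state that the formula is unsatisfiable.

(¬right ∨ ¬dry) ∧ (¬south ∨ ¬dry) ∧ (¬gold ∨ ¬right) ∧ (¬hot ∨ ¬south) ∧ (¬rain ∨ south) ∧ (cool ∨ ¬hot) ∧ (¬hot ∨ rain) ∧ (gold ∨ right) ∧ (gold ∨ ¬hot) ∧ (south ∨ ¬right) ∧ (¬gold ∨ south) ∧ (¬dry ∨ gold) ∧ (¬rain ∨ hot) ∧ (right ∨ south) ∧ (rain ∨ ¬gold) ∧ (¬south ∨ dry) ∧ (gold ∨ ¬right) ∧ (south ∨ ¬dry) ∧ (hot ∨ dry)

UNSATISFIABLE

Branch on right: set right = False.
From the singleton clause (gold), gold = True.
From the singleton clause (south), south = True.
From the singleton clause (¬dry), dry = False.
Now (dry) is unsatisfied and unit — conflict.
Undo right and try right = True.
From the singleton clause (¬dry), dry = False.
From the singleton clause (¬gold), gold = False.
Now (gold) is unsatisfied and unit — conflict.
Neither right = True nor right = False works.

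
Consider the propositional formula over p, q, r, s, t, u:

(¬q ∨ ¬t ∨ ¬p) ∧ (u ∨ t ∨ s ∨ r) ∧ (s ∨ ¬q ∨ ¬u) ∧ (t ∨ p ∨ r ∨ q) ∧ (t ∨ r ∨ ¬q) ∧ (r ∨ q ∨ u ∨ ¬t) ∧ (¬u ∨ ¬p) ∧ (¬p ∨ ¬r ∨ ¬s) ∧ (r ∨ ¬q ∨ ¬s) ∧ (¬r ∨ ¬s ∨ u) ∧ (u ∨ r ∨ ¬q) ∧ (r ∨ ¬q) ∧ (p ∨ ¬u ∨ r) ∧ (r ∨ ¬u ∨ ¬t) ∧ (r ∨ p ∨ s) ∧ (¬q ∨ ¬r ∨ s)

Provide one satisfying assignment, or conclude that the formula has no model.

Branch on u: set u = False.
Branch on r: set r = True.
Unit clause (¬s) forces s = False.
Unit clause (¬q) forces q = False.
Every clause is now satisfied; p, t are unconstrained.

p: False, q: False, r: True, s: False, t: False, u: False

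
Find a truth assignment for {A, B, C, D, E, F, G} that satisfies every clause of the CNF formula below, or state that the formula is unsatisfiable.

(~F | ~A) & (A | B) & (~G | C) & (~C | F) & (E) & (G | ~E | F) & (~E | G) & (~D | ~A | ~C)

Unit clause (E) forces E = 1.
Unit clause (G) forces G = 1.
Unit clause (C) forces C = 1.
Unit clause (F) forces F = 1.
Unit clause (~A) forces A = 0.
Unit clause (B) forces B = 1.
No clause remains; D is free.

A ↦ 0; B ↦ 1; C ↦ 1; D ↦ 0; E ↦ 1; F ↦ 1; G ↦ 1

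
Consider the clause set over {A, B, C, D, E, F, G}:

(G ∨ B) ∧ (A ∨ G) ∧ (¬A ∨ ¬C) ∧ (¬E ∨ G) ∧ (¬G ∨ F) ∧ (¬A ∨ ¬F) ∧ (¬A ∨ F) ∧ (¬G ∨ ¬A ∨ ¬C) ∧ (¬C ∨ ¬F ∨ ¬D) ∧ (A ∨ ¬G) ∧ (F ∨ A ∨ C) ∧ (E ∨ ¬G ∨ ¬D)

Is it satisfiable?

Unsatisfiable

Branch on G: set G = True.
Unit clause (F) forces F = True.
Unit clause (¬A) forces A = False.
Now (A) is unsatisfied and unit — conflict.
Backtrack on G: now try G = False.
Unit clause (B) forces B = True.
Unit clause (A) forces A = True.
Unit clause (¬C) forces C = False.
Unit clause (¬E) forces E = False.
Unit clause (¬F) forces F = False.
Now (F) is unsatisfied and unit — conflict.
Both values of G lead to a conflict.
No assignment satisfies every clause.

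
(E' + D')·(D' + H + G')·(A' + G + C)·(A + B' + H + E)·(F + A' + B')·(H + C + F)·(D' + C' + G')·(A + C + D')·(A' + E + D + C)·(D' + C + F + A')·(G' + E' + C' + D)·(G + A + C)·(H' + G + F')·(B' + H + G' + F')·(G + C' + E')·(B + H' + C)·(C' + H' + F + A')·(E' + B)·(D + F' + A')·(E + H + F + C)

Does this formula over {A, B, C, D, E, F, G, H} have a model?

Try E = 0.
Try D = 1.
Try H = 0.
(G') alone gives G = 0.
Try A = 0.
(B') alone gives B = 0.
(C) alone gives C = 1.
Every clause is now satisfied; F is unconstrained.
A satisfying assignment: A ↦ 0, B ↦ 0, C ↦ 1, D ↦ 1, E ↦ 0, F ↦ 1, G ↦ 0, H ↦ 0.

Yes, satisfiable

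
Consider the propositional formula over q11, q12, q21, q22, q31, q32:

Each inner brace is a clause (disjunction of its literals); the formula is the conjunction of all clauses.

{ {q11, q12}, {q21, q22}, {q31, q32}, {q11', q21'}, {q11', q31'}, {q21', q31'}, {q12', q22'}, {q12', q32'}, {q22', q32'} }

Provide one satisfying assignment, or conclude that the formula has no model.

UNSATISFIABLE

Case q11 = 1:
(q21') alone gives q21 = 0.
(q22) alone gives q22 = 1.
(q31') alone gives q31 = 0.
(q32) alone gives q32 = 1.
That conflicts with the unit clause (q32').
Backtrack on q11: now try q11 = 0.
(q12) alone gives q12 = 1.
(q22') alone gives q22 = 0.
(q21) alone gives q21 = 1.
(q31') alone gives q31 = 0.
(q32) alone gives q32 = 1.
That conflicts with the unit clause (q32').
Neither q11 = 1 nor q11 = 0 works.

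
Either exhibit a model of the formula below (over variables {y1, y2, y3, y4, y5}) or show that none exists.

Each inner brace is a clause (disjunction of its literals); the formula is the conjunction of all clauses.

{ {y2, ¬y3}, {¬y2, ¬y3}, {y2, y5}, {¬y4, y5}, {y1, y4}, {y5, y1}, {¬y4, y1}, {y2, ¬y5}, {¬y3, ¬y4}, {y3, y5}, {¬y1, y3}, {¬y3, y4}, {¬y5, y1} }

UNSATISFIABLE

Try y2 = True.
(¬y3) alone gives y3 = False.
(y5) alone gives y5 = True.
(¬y1) alone gives y1 = False.
That conflicts with the unit clause (y1).
Undo y2 and try y2 = False.
(¬y3) alone gives y3 = False.
(y5) alone gives y5 = True.
That conflicts with the unit clause (¬y5).
Neither y2 = True nor y2 = False works.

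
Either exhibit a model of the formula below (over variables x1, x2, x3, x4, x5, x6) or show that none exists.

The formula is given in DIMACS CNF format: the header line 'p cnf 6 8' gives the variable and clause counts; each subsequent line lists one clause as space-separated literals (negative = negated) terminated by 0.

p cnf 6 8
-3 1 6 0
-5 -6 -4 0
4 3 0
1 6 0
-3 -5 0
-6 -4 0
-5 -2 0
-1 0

x1=False; x2=True; x3=True; x4=False; x5=False; x6=True

Unit clause (¬x1) forces x1 = False.
Unit clause (x6) forces x6 = True.
Unit clause (¬x4) forces x4 = False.
Unit clause (x3) forces x3 = True.
Unit clause (¬x5) forces x5 = False.
Every clause is now satisfied; x2 is unconstrained.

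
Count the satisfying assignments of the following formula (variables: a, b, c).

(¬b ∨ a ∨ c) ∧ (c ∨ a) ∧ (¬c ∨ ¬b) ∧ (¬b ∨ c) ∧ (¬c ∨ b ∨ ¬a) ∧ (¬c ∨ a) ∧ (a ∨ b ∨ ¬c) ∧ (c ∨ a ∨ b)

There are 2^3 = 8 truth assignments over (a, b, c).
Check each against the 8 clauses (columns in the order a, b, c):
  F F F  ✗ fails (c ∨ a)
  F F T  ✗ fails (¬c ∨ a)
  F T F  ✗ fails (¬b ∨ a ∨ c)
  F T T  ✗ fails (¬c ∨ ¬b)
  T F F  ✓ satisfies all
  T F T  ✗ fails (¬c ∨ b ∨ ¬a)
  T T F  ✗ fails (¬b ∨ c)
  T T T  ✗ fails (¬c ∨ ¬b)
1 of the 8 rows is a model.

1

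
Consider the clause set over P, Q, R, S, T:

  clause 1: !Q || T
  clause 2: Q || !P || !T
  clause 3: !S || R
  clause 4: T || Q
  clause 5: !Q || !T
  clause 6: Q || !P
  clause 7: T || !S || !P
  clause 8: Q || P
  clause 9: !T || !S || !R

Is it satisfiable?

No

Branch on Q: set Q = false.
From the singleton clause (T), T = true.
From the singleton clause (!P), P = false.
Now (P) is unsatisfied and unit — conflict.
That branch fails; take Q = true instead.
From the singleton clause (T), T = true.
Now (!T) is unsatisfied and unit — conflict.
Either choice for Q ends in contradiction.
No assignment satisfies every clause.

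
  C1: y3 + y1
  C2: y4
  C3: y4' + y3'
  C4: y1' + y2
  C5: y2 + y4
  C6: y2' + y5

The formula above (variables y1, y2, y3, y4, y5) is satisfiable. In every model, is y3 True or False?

Suppose y3 = 1.
(y4) alone gives y4 = 1.
But (y4') is also a unit clause — contradiction.
So every satisfying assignment has y3 = False.

False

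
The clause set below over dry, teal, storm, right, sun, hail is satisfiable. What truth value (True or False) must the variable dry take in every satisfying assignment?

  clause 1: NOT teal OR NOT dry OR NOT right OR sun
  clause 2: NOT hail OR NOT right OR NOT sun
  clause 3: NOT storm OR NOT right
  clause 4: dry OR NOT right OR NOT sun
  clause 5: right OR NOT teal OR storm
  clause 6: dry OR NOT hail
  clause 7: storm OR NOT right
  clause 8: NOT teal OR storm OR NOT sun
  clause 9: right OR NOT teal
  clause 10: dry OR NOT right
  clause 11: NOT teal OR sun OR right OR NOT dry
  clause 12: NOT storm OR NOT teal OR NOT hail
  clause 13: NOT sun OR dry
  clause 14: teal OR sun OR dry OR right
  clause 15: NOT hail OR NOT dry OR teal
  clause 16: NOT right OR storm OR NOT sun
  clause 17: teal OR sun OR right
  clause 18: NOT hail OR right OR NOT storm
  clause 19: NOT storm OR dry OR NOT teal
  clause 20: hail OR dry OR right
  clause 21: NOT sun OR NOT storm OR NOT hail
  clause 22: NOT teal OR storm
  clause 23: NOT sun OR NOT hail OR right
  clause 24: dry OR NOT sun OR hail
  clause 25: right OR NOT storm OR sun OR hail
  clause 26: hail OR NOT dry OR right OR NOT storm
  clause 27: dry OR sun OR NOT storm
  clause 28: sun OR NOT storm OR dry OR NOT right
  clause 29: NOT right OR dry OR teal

True

Suppose dry = false.
The clause (NOT hail) is unit, so hail = false.
The clause (NOT right) is unit, so right = false.
But (right) is also a unit clause — contradiction.
So every satisfying assignment has dry = True.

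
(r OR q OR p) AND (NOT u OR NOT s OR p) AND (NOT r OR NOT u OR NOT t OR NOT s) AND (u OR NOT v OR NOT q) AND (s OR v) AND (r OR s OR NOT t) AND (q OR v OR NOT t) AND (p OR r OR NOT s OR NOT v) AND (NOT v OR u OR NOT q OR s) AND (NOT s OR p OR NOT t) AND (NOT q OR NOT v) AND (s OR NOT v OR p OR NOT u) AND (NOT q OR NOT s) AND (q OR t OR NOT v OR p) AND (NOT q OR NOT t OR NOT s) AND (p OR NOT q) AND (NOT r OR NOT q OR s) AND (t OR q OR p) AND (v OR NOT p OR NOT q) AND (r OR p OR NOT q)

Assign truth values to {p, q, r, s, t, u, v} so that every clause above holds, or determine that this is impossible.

p=true; q=false; r=true; s=true; t=true; u=false; v=true

Try s = true.
Unit clause (NOT q) forces q = false.
Try r = true.
Try u = false.
Try v = true.
Try p = true.
No clause remains; t is free.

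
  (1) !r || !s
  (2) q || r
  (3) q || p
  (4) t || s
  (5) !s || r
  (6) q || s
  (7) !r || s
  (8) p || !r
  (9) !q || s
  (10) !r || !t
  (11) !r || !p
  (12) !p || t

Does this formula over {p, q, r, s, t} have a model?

Try r = false.
From the singleton clause (q), q = true.
From the singleton clause (!s), s = false.
That conflicts with the unit clause (s).
Backtrack on r: now try r = true.
From the singleton clause (!s), s = false.
That conflicts with the unit clause (s).
Neither r = true nor r = false works.
No assignment satisfies every clause.

No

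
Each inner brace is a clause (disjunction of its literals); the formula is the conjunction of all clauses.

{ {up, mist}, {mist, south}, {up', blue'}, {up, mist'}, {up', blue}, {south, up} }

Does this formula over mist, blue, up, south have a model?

Case up = 1:
Unit clause (blue') forces blue = 0.
Now (blue) is unsatisfied and unit — conflict.
That branch fails; take up = 0 instead.
Unit clause (mist) forces mist = 1.
Now (mist') is unsatisfied and unit — conflict.
Either choice for up ends in contradiction.
No assignment satisfies every clause.

Unsatisfiable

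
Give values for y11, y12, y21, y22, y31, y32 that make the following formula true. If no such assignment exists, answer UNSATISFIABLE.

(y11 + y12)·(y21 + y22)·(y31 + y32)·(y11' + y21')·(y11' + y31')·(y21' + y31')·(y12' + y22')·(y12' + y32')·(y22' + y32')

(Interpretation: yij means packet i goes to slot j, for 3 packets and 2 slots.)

Case y11 = 1:
(y21') alone gives y21 = 0.
(y22) alone gives y22 = 1.
(y31') alone gives y31 = 0.
(y32) alone gives y32 = 1.
Now (y32') is unsatisfied and unit — conflict.
Backtrack on y11: now try y11 = 0.
(y12) alone gives y12 = 1.
(y22') alone gives y22 = 0.
(y21) alone gives y21 = 1.
(y31') alone gives y31 = 0.
(y32) alone gives y32 = 1.
Now (y32') is unsatisfied and unit — conflict.
Either choice for y11 ends in contradiction.

UNSATISFIABLE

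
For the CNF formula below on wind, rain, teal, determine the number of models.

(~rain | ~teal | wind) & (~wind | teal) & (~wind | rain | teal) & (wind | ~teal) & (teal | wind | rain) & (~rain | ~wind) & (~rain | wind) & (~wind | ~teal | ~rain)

There are 2^3 = 8 truth assignments over (wind, rain, teal).
Check each against the 8 clauses (columns in the order wind, rain, teal):
  F F F  ✗ fails (teal | wind | rain)
  F F T  ✗ fails (wind | ~teal)
  F T F  ✗ fails (~rain | wind)
  F T T  ✗ fails (~rain | ~teal | wind)
  T F F  ✗ fails (~wind | teal)
  T F T  ✓ satisfies all
  T T F  ✗ fails (~wind | teal)
  T T T  ✗ fails (~rain | ~wind)
1 of the 8 rows is a model.

1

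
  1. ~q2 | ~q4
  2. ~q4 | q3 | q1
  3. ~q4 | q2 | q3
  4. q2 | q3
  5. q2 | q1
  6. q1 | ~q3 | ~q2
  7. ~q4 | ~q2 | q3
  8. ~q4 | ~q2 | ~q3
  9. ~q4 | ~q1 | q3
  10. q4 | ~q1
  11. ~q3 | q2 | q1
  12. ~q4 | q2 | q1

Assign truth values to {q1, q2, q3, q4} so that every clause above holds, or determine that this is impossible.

Suppose q2 = 1.
From the singleton clause (~q4), q4 = 0.
From the singleton clause (~q1), q1 = 0.
From the singleton clause (~q3), q3 = 0.
This assignment satisfies each clause.

q1=0; q2=1; q3=0; q4=0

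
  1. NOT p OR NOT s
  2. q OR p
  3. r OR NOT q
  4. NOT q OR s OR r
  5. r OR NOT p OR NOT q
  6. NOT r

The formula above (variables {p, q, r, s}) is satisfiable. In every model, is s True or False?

Suppose s = true.
From the singleton clause (NOT p), p = false.
From the singleton clause (q), q = true.
From the singleton clause (r), r = true.
Now (NOT r) is unsatisfied and unit — conflict.
So every satisfying assignment has s = False.

False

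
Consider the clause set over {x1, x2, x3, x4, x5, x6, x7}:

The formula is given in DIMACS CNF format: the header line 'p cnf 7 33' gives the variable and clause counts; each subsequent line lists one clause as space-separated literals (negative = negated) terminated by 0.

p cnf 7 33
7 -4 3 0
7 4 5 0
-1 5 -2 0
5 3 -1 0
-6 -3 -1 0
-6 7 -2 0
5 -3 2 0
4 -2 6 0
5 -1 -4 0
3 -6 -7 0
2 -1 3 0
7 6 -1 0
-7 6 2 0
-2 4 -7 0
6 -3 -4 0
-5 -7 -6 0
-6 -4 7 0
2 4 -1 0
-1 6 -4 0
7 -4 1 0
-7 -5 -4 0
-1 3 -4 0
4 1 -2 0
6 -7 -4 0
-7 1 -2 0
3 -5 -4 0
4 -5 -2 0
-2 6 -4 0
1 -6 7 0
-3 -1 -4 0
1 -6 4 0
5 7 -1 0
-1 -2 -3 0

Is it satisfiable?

Satisfiable

Case x7 = False:
Case x4 = False:
Unit clause (x5) forces x5 = True.
Unit clause (¬x2) forces x2 = False.
Unit clause (¬x1) forces x1 = False.
Unit clause (¬x6) forces x6 = False.
Every clause is now satisfied; x3 is unconstrained.
A satisfying assignment: x1 ↦ False,  x2 ↦ False,  x3 ↦ True,  x4 ↦ False,  x5 ↦ True,  x6 ↦ False,  x7 ↦ False.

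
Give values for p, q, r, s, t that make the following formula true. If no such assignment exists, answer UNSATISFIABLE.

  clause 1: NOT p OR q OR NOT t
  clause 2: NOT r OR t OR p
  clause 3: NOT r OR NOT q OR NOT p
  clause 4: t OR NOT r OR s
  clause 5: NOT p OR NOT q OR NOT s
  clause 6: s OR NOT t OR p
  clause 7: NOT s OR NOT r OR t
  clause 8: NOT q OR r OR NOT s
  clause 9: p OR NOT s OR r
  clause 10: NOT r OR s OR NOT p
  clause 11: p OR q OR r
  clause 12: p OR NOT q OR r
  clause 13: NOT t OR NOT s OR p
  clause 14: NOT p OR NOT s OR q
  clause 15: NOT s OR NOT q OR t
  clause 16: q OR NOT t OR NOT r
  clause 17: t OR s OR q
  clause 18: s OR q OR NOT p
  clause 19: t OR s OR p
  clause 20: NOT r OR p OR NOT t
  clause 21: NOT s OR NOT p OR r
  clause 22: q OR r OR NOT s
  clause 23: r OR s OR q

p ↦ true; q ↦ true; r ↦ false; s ↦ false; t ↦ true

Case p = true:
Case q = true:
From the singleton clause (NOT r), r = false.
From the singleton clause (NOT s), s = false.
Every clause is now satisfied; t is unconstrained.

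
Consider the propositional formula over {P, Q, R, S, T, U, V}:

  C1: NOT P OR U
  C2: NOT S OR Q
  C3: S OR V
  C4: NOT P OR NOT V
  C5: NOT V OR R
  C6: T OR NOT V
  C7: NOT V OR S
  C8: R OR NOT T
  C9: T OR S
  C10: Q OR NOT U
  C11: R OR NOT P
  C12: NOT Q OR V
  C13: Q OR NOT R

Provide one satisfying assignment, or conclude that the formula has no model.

P ↦ false, Q ↦ true, R ↦ true, S ↦ true, T ↦ true, U ↦ true, V ↦ true

Suppose P = false.
Suppose S = true.
From the singleton clause (Q), Q = true.
From the singleton clause (V), V = true.
From the singleton clause (R), R = true.
From the singleton clause (T), T = true.
Every clause is now satisfied; U is unconstrained.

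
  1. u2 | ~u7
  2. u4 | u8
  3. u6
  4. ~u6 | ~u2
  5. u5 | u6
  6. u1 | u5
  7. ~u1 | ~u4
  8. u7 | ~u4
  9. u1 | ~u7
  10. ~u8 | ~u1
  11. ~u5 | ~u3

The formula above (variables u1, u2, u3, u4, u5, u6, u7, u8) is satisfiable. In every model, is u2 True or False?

Suppose u2 = 1.
From the singleton clause (u6), u6 = 1.
But (~u6) is also a unit clause — contradiction.
So every satisfying assignment has u2 = False.

False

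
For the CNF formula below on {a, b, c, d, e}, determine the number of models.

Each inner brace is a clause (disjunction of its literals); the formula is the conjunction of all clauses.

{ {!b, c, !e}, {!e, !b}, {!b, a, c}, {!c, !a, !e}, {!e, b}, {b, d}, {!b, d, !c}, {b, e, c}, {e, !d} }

1

There are 2^5 = 32 truth assignments over (a, b, c, d, e).
Split on e. With e = true, the clauses containing e are satisfied and !e drops from the rest; 0 of the 2^4 = 16 assignments to the other variables satisfy what remains.
With e = false, by the same count on the reduced clause set, 1 assignment works.
Total: 0 + 1 = 1.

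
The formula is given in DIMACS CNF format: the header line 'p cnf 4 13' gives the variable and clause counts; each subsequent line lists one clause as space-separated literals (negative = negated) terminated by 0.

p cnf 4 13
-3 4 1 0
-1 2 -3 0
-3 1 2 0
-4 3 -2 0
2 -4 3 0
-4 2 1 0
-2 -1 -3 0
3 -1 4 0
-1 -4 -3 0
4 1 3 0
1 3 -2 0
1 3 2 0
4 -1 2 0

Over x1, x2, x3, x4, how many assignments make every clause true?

There are 2^4 = 16 truth assignments over (x1, x2, x3, x4).
Check each against the 13 clauses (columns in the order x1, x2, x3, x4):
  F F F F  ✗ fails (x4 ∨ x1 ∨ x3)
  F F F T  ✗ fails (x2 ∨ ¬x4 ∨ x3)
  F F T F  ✗ fails (¬x3 ∨ x4 ∨ x1)
  F F T T  ✗ fails (¬x3 ∨ x1 ∨ x2)
  F T F F  ✗ fails (x4 ∨ x1 ∨ x3)
  F T F T  ✗ fails (¬x4 ∨ x3 ∨ ¬x2)
  F T T F  ✗ fails (¬x3 ∨ x4 ∨ x1)
  F T T T  ✓ satisfies all
  T F F F  ✗ fails (x3 ∨ ¬x1 ∨ x4)
  T F F T  ✗ fails (x2 ∨ ¬x4 ∨ x3)
  T F T F  ✗ fails (¬x1 ∨ x2 ∨ ¬x3)
  T F T T  ✗ fails (¬x1 ∨ x2 ∨ ¬x3)
  T T F F  ✗ fails (x3 ∨ ¬x1 ∨ x4)
  T T F T  ✗ fails (¬x4 ∨ x3 ∨ ¬x2)
  T T T F  ✗ fails (¬x2 ∨ ¬x1 ∨ ¬x3)
  T T T T  ✗ fails (¬x2 ∨ ¬x1 ∨ ¬x3)
1 of the 16 rows is a model.

1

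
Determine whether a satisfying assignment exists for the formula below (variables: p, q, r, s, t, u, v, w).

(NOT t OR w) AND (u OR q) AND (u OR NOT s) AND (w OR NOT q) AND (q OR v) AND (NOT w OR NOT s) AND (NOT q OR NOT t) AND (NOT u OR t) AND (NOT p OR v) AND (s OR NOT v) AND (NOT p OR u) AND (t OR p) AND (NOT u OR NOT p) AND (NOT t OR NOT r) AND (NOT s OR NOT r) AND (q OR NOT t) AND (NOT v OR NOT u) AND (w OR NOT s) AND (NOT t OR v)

No, unsatisfiable

Try t = false.
The clause (NOT u) is unit, so u = false.
The clause (q) is unit, so q = true.
The clause (NOT s) is unit, so s = false.
The clause (w) is unit, so w = true.
The clause (NOT v) is unit, so v = false.
The clause (NOT p) is unit, so p = false.
But (p) is also a unit clause — contradiction.
So t must be the other value — set t = true.
The clause (w) is unit, so w = true.
The clause (NOT s) is unit, so s = false.
The clause (NOT q) is unit, so q = false.
But (q) is also a unit clause — contradiction.
Either choice for t ends in contradiction.
No assignment satisfies every clause.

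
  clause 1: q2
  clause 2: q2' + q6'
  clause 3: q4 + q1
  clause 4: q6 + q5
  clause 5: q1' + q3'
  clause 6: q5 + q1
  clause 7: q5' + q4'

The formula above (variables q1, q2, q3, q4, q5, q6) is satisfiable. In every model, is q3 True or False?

False

Suppose q3 = 1.
(q2) alone gives q2 = 1.
(q6') alone gives q6 = 0.
(q5) alone gives q5 = 1.
(q1') alone gives q1 = 0.
(q4) alone gives q4 = 1.
Now (q4') is unsatisfied and unit — conflict.
So every satisfying assignment has q3 = False.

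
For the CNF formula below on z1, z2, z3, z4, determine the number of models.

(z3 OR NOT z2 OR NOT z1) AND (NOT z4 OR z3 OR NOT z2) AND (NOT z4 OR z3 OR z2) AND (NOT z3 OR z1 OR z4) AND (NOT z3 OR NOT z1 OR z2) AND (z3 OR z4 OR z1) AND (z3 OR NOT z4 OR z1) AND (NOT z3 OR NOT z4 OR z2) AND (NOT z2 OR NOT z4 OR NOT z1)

3

There are 2^4 = 16 truth assignments over (z1, z2, z3, z4).
Check each against the 9 clauses (columns in the order z1, z2, z3, z4):
  F F F F  ✗ fails (z3 OR z4 OR z1)
  F F F T  ✗ fails (NOT z4 OR z3 OR z2)
  F F T F  ✗ fails (NOT z3 OR z1 OR z4)
  F F T T  ✗ fails (NOT z3 OR NOT z4 OR z2)
  F T F F  ✗ fails (z3 OR z4 OR z1)
  F T F T  ✗ fails (NOT z4 OR z3 OR NOT z2)
  F T T F  ✗ fails (NOT z3 OR z1 OR z4)
  F T T T  ✓ satisfies all
  T F F F  ✓ satisfies all
  T F F T  ✗ fails (NOT z4 OR z3 OR z2)
  T F T F  ✗ fails (NOT z3 OR NOT z1 OR z2)
  T F T T  ✗ fails (NOT z3 OR NOT z1 OR z2)
  T T F F  ✗ fails (z3 OR NOT z2 OR NOT z1)
  T T F T  ✗ fails (z3 OR NOT z2 OR NOT z1)
  T T T F  ✓ satisfies all
  T T T T  ✗ fails (NOT z2 OR NOT z4 OR NOT z1)
3 of the 16 rows are models.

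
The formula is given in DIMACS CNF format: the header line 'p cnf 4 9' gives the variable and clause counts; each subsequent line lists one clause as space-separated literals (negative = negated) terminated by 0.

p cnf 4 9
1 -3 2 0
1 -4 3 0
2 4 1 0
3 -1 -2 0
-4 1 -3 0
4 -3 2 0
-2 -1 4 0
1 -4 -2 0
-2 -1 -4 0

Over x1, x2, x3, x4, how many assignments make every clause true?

There are 2^4 = 16 truth assignments over (x1, x2, x3, x4).
Check each against the 9 clauses (columns in the order x1, x2, x3, x4):
  F F F F  ✗ fails (x2 ∨ x4 ∨ x1)
  F F F T  ✗ fails (x1 ∨ ¬x4 ∨ x3)
  F F T F  ✗ fails (x1 ∨ ¬x3 ∨ x2)
  F F T T  ✗ fails (x1 ∨ ¬x3 ∨ x2)
  F T F F  ✓ satisfies all
  F T F T  ✗ fails (x1 ∨ ¬x4 ∨ x3)
  F T T F  ✓ satisfies all
  F T T T  ✗ fails (¬x4 ∨ x1 ∨ ¬x3)
  T F F F  ✓ satisfies all
  T F F T  ✓ satisfies all
  T F T F  ✗ fails (x4 ∨ ¬x3 ∨ x2)
  T F T T  ✓ satisfies all
  T T F F  ✗ fails (x3 ∨ ¬x1 ∨ ¬x2)
  T T F T  ✗ fails (x3 ∨ ¬x1 ∨ ¬x2)
  T T T F  ✗ fails (¬x2 ∨ ¬x1 ∨ x4)
  T T T T  ✗ fails (¬x2 ∨ ¬x1 ∨ ¬x4)
5 of the 16 rows are models.

5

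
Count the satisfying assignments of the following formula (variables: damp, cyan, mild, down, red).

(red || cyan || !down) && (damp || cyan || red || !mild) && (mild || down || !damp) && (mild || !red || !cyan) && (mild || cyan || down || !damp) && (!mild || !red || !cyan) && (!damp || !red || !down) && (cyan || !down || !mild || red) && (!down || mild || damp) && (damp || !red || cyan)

There are 2^5 = 32 truth assignments over (damp, cyan, mild, down, red).
Split on mild. With mild = true, the clauses containing mild are satisfied and !mild drops from the rest; 6 of the 2^4 = 16 assignments to the other variables satisfy what remains.
With mild = false, by the same count on the reduced clause set, 3 assignments work.
Total: 6 + 3 = 9.

9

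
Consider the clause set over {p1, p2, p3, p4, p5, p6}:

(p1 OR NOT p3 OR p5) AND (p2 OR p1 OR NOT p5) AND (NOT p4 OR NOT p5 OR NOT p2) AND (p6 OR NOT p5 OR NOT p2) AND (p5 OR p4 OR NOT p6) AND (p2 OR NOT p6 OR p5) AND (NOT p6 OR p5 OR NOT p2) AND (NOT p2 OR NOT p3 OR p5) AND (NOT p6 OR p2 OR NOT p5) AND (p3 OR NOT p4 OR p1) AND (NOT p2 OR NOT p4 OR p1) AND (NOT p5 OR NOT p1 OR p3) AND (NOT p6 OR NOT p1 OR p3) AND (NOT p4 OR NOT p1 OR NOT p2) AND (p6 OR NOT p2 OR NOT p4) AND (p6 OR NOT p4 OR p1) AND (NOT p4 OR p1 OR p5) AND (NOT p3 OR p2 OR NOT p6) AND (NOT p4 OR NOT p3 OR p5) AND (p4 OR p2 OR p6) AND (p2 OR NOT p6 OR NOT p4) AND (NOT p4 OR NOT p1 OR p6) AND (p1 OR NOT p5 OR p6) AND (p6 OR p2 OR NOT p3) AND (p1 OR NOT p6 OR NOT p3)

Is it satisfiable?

Yes

Case p1 = false:
Case p3 = false:
Unit clause (NOT p4) forces p4 = false.
Case p2 = true:
Case p6 = true:
Unit clause (p5) forces p5 = true.
This assignment satisfies each clause.
A satisfying assignment: p1: false, p2: true, p3: false, p4: false, p5: true, p6: true.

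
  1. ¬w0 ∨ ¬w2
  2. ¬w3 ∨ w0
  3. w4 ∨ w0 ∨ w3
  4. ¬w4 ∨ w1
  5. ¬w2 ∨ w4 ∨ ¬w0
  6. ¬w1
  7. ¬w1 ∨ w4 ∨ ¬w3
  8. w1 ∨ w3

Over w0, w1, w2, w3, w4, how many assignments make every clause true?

1

There are 2^5 = 32 truth assignments over (w0, w1, w2, w3, w4).
Split on w4. With w4 = True, the clauses containing w4 are satisfied and ¬w4 drops from the rest; 0 of the 2^4 = 16 assignments to the other variables satisfy what remains.
With w4 = False, by the same count on the reduced clause set, 1 assignment works.
(One model: w0=T, w1=F, w2=F, w3=T, w4=F.)
Total: 0 + 1 = 1.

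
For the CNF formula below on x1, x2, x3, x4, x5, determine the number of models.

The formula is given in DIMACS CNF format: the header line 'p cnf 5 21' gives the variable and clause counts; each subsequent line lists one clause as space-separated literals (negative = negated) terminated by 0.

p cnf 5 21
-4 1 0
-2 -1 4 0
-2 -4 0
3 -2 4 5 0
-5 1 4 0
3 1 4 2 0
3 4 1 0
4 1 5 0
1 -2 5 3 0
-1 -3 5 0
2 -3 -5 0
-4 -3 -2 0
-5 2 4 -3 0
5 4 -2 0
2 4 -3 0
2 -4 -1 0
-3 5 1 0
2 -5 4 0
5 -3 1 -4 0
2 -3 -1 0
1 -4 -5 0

There are 2^5 = 32 truth assignments over (x1, x2, x3, x4, x5).
Split on x4. With x4 = True, the clauses containing x4 are satisfied and ¬x4 drops from the rest; 0 of the 2^4 = 16 assignments to the other variables satisfy what remains.
With x4 = False, by the same count on the reduced clause set, 1 assignment works.
Total: 0 + 1 = 1.

1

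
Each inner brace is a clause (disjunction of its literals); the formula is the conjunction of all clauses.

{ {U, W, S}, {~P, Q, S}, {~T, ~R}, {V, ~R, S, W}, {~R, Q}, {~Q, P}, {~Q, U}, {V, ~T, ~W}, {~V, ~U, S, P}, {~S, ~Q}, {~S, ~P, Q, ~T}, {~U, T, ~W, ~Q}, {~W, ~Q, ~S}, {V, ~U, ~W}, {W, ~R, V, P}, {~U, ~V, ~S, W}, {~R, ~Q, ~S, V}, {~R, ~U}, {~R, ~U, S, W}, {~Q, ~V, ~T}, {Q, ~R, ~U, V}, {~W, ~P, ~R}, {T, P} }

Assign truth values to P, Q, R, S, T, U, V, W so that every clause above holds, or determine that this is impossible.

Case T = 1:
From the singleton clause (~R), R = 0.
Case Q = 0:
Case P = 0:
Case V = 1:
Case U = 1:
From the singleton clause (S), S = 1.
From the singleton clause (W), W = 1.
Every clause now holds.

P ↦ 0,  Q ↦ 0,  R ↦ 0,  S ↦ 1,  T ↦ 1,  U ↦ 1,  V ↦ 1,  W ↦ 1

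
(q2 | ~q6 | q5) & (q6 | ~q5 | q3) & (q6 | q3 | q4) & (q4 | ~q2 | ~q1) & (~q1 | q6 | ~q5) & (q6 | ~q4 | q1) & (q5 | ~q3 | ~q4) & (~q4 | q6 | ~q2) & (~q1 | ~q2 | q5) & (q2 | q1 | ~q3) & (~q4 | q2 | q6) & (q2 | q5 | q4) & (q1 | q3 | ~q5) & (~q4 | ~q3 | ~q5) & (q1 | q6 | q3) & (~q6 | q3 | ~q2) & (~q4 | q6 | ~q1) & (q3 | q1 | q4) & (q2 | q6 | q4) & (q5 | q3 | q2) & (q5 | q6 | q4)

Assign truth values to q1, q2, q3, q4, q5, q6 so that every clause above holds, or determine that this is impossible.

q1 ↦ 0; q2 ↦ 1; q3 ↦ 1; q4 ↦ 0; q5 ↦ 0; q6 ↦ 1

Try q2 = 1.
Try q4 = 0.
The clause (~q1) is unit, so q1 = 0.
The clause (q3) is unit, so q3 = 1.
Try q5 = 0.
The clause (q6) is unit, so q6 = 1.
This assignment satisfies each clause.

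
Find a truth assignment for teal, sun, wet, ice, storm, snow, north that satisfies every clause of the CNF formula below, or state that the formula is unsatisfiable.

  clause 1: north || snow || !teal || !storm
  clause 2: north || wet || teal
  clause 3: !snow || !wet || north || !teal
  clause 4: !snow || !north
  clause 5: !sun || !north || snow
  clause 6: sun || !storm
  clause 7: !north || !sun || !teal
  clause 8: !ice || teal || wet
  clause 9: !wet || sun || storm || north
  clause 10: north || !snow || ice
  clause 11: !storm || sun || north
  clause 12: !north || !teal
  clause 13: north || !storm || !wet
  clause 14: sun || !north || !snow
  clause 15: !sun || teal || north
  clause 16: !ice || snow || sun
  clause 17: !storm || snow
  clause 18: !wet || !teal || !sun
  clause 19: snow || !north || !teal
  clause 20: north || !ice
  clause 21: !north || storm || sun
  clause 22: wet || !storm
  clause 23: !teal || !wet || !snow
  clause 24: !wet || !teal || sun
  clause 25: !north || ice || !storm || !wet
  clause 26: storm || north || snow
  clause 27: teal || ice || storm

UNSATISFIABLE

Branch on snow: set snow = false.
From the singleton clause (!storm), storm = false.
From the singleton clause (north), north = true.
From the singleton clause (!sun), sun = false.
That conflicts with the unit clause (sun).
That branch fails; take snow = true instead.
From the singleton clause (!north), north = false.
From the singleton clause (ice), ice = true.
That conflicts with the unit clause (!ice).
Neither snow = true nor snow = false works.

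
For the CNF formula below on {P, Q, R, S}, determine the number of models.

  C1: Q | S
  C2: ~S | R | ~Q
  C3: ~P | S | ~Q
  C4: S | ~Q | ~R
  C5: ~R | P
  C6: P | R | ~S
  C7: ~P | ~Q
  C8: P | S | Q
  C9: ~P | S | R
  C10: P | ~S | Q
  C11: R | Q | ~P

2

There are 2^4 = 16 truth assignments over (P, Q, R, S).
Check each against the 11 clauses (columns in the order P, Q, R, S):
  F F F F  ✗ fails (Q | S)
  F F F T  ✗ fails (P | R | ~S)
  F F T F  ✗ fails (Q | S)
  F F T T  ✗ fails (~R | P)
  F T F F  ✓ satisfies all
  F T F T  ✗ fails (~S | R | ~Q)
  F T T F  ✗ fails (S | ~Q | ~R)
  F T T T  ✗ fails (~R | P)
  T F F F  ✗ fails (Q | S)
  T F F T  ✗ fails (R | Q | ~P)
  T F T F  ✗ fails (Q | S)
  T F T T  ✓ satisfies all
  T T F F  ✗ fails (~P | S | ~Q)
  T T F T  ✗ fails (~S | R | ~Q)
  T T T F  ✗ fails (~P | S | ~Q)
  T T T T  ✗ fails (~P | ~Q)
2 of the 16 rows are models.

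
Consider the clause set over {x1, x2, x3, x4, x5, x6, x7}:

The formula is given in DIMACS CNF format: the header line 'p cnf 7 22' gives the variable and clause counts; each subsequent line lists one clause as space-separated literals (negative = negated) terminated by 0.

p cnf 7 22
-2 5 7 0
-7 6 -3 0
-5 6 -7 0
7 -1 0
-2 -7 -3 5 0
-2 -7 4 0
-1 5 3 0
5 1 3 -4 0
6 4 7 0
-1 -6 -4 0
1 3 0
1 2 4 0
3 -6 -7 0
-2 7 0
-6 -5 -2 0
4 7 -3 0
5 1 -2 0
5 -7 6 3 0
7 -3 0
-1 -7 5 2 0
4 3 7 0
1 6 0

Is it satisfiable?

Satisfiable

Case x7 = True:
Case x6 = True:
From the singleton clause (x3), x3 = True.
Case x2 = False:
Case x1 = False:
From the singleton clause (x4), x4 = True.
No clause remains; x5 is free.
A satisfying assignment: x1=False, x2=False, x3=True, x4=True, x5=True, x6=True, x7=True.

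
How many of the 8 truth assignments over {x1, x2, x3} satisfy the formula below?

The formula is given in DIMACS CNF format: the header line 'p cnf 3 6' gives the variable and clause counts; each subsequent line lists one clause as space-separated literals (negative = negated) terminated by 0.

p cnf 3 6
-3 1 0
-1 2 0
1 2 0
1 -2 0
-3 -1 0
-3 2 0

1

There are 2^3 = 8 truth assignments over (x1, x2, x3).
Split on x2. With x2 = True, the clauses containing x2 are satisfied and ¬x2 drops from the rest; 1 of the 2^2 = 4 assignments to the other variables satisfy what remains.
With x2 = False, by the same count on the reduced clause set, 0 assignments work.
(One model: x1=T, x2=T, x3=F.)
Total: 1 + 0 = 1.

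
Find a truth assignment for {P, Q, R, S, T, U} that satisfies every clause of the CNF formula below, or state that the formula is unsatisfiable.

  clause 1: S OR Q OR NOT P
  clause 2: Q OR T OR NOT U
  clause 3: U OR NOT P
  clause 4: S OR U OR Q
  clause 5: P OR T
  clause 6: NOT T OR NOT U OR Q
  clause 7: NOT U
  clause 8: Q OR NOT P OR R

(NOT U) alone gives U = false.
(NOT P) alone gives P = false.
(T) alone gives T = true.
Branch on S: set S = true.
All clauses hold; Q, R can take either value.

P=false,  Q=true,  R=false,  S=true,  T=true,  U=false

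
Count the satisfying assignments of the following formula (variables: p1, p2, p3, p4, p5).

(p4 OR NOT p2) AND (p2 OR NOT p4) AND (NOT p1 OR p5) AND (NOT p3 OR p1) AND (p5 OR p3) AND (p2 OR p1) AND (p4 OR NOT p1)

There are 2^5 = 32 truth assignments over (p1, p2, p3, p4, p5).
Split on p3. With p3 = true, the clauses containing p3 are satisfied and NOT p3 drops from the rest; 1 of the 2^4 = 16 assignments to the other variables satisfy what remains.
With p3 = false, by the same count on the reduced clause set, 2 assignments work.
(One model: p1=F, p2=T, p3=F, p4=T, p5=T.)
Total: 1 + 2 = 3.

3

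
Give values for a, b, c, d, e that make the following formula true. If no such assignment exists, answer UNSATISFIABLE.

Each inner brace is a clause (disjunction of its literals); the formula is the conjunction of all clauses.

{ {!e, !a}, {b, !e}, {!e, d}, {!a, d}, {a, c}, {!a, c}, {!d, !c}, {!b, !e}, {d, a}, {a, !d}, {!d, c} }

Suppose e = false.
Suppose a = false.
(c) alone gives c = true.
(!d) alone gives d = false.
Now (d) is unsatisfied and unit — conflict.
So a must be the other value — set a = true.
(d) alone gives d = true.
(c) alone gives c = true.
Now (!c) is unsatisfied and unit — conflict.
Either choice for a ends in contradiction.
So e must be the other value — set e = true.
(!a) alone gives a = false.
(b) alone gives b = true.
Now (!b) is unsatisfied and unit — conflict.
Either choice for e ends in contradiction.

UNSATISFIABLE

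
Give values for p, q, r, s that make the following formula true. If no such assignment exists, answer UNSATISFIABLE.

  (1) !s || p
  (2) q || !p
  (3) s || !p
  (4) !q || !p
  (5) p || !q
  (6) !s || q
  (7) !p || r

p: false,  q: false,  r: false,  s: false

Suppose s = false.
The clause (!p) is unit, so p = false.
The clause (!q) is unit, so q = false.
Every clause is now satisfied; r is unconstrained.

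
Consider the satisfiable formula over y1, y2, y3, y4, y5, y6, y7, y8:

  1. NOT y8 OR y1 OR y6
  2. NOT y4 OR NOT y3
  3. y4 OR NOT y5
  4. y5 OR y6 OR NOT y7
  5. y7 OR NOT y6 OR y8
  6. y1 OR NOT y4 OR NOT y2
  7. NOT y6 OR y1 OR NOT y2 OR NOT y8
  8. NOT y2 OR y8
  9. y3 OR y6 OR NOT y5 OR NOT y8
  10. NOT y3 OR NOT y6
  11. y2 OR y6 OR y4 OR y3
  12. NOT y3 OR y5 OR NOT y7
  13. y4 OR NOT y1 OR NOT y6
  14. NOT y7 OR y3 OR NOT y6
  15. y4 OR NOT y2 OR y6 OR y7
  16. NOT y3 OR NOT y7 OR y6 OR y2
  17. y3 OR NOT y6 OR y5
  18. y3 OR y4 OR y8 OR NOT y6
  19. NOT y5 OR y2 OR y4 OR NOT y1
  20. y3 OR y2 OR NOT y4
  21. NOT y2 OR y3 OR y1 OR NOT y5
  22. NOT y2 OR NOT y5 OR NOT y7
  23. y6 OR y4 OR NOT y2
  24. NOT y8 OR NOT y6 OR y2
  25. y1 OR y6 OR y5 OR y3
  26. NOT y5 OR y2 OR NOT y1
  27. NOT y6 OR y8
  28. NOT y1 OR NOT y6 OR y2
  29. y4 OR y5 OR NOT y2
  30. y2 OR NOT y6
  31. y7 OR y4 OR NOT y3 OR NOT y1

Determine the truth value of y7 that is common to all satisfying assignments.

False

Suppose y7 = true.
Try y4 = false.
The clause (NOT y5) is unit, so y5 = false.
The clause (y6) is unit, so y6 = true.
The clause (NOT y3) is unit, so y3 = false.
Now (y3) is unsatisfied and unit — conflict.
Backtrack on y4: now try y4 = true.
The clause (NOT y3) is unit, so y3 = false.
The clause (NOT y6) is unit, so y6 = false.
The clause (y5) is unit, so y5 = true.
The clause (NOT y8) is unit, so y8 = false.
The clause (NOT y2) is unit, so y2 = false.
Now (y2) is unsatisfied and unit — conflict.
Either choice for y4 ends in contradiction.
So every satisfying assignment has y7 = False.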